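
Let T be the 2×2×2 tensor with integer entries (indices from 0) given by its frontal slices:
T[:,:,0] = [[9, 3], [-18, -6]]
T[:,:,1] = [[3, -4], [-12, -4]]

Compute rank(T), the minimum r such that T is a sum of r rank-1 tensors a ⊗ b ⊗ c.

2

Lower bound: in the mode-3 unfolding of T (rows indexed by k, columns by (i,j)) the 2×2 minor on rows k ∈ {0, 1}, columns (i,j) ∈ {(0,0), (0,1)} is det [[9, 3], [3, -4]] = -45 ≠ 0, so that unfolding has rank ≥ 2 and hence rank(T) ≥ 2 (CP rank is at least every unfolding rank, though it can be larger).
Upper bound: with S_k = T[:,:,k], the two rank-1 terms a₁b₁ᵀ, a₂b₂ᵀ are the rank-1 members of the pencil x·S₀ + y·S₁.
det(x·S₀ + y·S₁) is −90·xy − 60·y² = (-30)·(3·x + 2·y)(y), vanishing at (x:y) = (2:-3) and (1:0).
M₁ = 2·S₀ − 3·S₁ = [[9, 18], [0, 0]] = 9·[1, 0][1, 2]ᵀ and M₂ = S₀ = [[9, 3], [-18, -6]] = 3·[1, -2][3, 1]ᵀ, so take a₁ = [1, 0], b₁ = [1, 2], a₂ = [1, -2], b₂ = [3, 1].
Each slice is an integer combination of E₁ = a₁b₁ᵀ and E₂ = a₂b₂ᵀ: S₀ = 3·E₂, S₁ = −3·E₁ + 2·E₂; reading off coefficients, c₁ = [0, -3] and c₂ = [3, 2].
Hence T = [1, 0] ⊗ [1, 2] ⊗ [0, -3] + [1, -2] ⊗ [3, 1] ⊗ [3, 2], so rank(T) ≤ 2.
These bounds meet, so rank(T) = 2.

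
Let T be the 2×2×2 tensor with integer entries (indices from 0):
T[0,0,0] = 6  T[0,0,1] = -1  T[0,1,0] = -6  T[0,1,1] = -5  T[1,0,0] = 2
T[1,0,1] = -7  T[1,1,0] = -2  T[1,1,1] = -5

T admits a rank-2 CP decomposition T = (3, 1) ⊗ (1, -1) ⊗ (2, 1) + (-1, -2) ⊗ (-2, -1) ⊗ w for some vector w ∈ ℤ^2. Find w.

Subtract the known terms from T to get the rank-1 residual R = (-1, -2) ⊗ (-2, -1) ⊗ w, so R[i,j,k] = a[i]·b[j]·w[k]. Pick indices with nonzero a[0]·b[0] = (-1)·(-2) = 2. Only the fibre through (0,0,·) is needed: R[0,0,:] = T[0,0,:] − Σₗ aₗ[0]bₗ[0]cₗ = [6, -1] − (3)·(1)·(2, 1) = [0, -4]. Then w[k] = R[0,0,k] / 2 for each k, giving w = [0, -4] / 2 = (0, -2).

w = (0, -2)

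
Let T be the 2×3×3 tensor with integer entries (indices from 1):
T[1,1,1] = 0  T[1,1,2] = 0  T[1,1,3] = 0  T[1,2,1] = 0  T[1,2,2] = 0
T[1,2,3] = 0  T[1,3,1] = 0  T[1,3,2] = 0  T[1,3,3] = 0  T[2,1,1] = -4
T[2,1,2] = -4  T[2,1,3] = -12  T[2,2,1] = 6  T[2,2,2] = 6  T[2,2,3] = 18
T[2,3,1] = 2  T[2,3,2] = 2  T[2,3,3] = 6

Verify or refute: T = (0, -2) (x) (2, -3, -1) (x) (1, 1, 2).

Reconstruct entry (2,1,3) from the claimed factors: Σₗ aₗ[2]bₗ[1]cₗ[3] = (-2)·(2)·(2) = -8, but T[2,1,3] = -12. The claim is false.

No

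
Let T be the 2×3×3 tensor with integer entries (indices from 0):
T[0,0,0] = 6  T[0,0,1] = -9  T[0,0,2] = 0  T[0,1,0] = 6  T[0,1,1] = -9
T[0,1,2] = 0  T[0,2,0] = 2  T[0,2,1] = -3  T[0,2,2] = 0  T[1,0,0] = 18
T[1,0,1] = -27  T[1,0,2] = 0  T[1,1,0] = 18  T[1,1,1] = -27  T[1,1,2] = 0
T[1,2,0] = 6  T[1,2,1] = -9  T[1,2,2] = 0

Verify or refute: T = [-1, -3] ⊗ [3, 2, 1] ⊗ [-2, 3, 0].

Reconstruct entry (0,1,0) from the claimed factors: Σₗ aₗ[0]bₗ[1]cₗ[0] = (-1)·(2)·(-2) = 4, but T[0,1,0] = 6. The claim is false.

No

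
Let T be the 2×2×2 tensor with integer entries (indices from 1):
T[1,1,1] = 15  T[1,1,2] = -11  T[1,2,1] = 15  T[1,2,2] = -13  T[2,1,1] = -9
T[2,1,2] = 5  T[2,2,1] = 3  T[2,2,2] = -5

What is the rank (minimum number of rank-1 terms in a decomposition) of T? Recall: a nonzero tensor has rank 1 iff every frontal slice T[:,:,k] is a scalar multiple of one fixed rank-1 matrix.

2

Lower bound: the mode-1 unfolding of T (rows indexed by i, columns by (j,k) = (1,1), (1,2), (2,1), (2,2)) is [[15, -11, 15, -13], [-9, 5, 3, -5]].
There the 2×2 minor on rows i ∈ {1, 2}, columns (j,k) ∈ {(1,1), (1,2)} is det [[15, -11], [-9, 5]] = -24 ≠ 0, so this unfolding has rank ≥ 2; CP rank is at least every unfolding rank, so rank(T) ≥ 2. (This is only a lower bound: in general the CP rank may exceed every unfolding rank, so we still need to exhibit 2 rank-1 terms summing to T.)
Upper bound — finding two terms. Write S_k = T[:,:,k] for the frontal slices: S₁ = [[15, 15], [-9, 3]], S₂ = [[-11, -13], [5, -5]].
If T = a₁ ⊗ b₁ ⊗ c₁ + a₂ ⊗ b₂ ⊗ c₂ then each S_k = c₁[k]·a₁b₁ᵀ + c₂[k]·a₂b₂ᵀ. S₁ and S₂ are linearly independent, so a₁b₁ᵀ and a₂b₂ᵀ must span the same plane of matrices: they are the rank-1 matrices of the form x·S₁ + y·S₂.
det(x·S₁ + y·S₂) is 180·x² − 300·xy + 120·y² = 60·(3·x − 2·y)(x − y), vanishing at (x:y) = (2:3) and (1:1).
M₁ = 2·S₁ + 3·S₂ = [[-3, -9], [-3, -9]] = (-3)·[1, 1][1, 3]ᵀ and M₂ = S₁ + S₂ = [[4, 2], [-4, -2]] = 2·[1, -1][2, 1]ᵀ, so take a₁ = [1, 1], b₁ = [1, 3], a₂ = [1, -1], b₂ = [2, 1].
Each slice is an integer combination of E₁ = a₁b₁ᵀ and E₂ = a₂b₂ᵀ: S₁ = 3·E₁ + 6·E₂, S₂ = −3·E₁ − 4·E₂; reading off coefficients, c₁ = [3, -3] and c₂ = [6, -4].
Hence T = [1, 1] ⊗ [1, 3] ⊗ [3, -3] + [1, -1] ⊗ [2, 1] ⊗ [6, -4], so rank(T) ≤ 2.
These bounds meet, so rank(T) = 2.
Check entry T[2,2,1] = 3: (1)·(3)·(3) + (-1)·(1)·(6) = 3.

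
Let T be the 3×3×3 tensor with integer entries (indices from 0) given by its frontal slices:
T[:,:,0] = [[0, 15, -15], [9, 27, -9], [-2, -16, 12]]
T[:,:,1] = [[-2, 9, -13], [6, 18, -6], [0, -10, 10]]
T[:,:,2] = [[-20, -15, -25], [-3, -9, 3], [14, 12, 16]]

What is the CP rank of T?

2

Lower bound: the mode-1 unfolding of T (rows indexed by i, columns by (j,k) = (0,0), (0,1), (0,2), (1,0), (1,1), (1,2), (2,0), (2,1), (2,2)) is [[0, -2, -20, 15, 9, -15, -15, -13, -25], [9, 6, -3, 27, 18, -9, -9, -6, 3], [-2, 0, 14, -16, -10, 12, 12, 10, 16]].
There the 2×2 minor on rows i ∈ {0, 1}, columns (j,k) ∈ {(0,0), (0,1)} is det [[0, -2], [9, 6]] = 18 ≠ 0, so this unfolding has rank ≥ 2; CP rank is at least every unfolding rank, so rank(T) ≥ 2. (This is only a lower bound: in general the CP rank may exceed every unfolding rank, so we still need to exhibit 2 rank-1 terms summing to T.)
Upper bound — finding two terms. Write S_k = T[:,:,k] for the frontal slices: S₀ = [[0, 15, -15], [9, 27, -9], [-2, -16, 12]], S₁ = [[-2, 9, -13], [6, 18, -6], [0, -10, 10]], S₂ = [[-20, -15, -25], [-3, -9, 3], [14, 12, 16]].
If T = a₁ ⊗ b₁ ⊗ c₁ + a₂ ⊗ b₂ ⊗ c₂ then each S_k = c₁[k]·a₁b₁ᵀ + c₂[k]·a₂b₂ᵀ. S₀ and S₁ are linearly independent, so a₁b₁ᵀ and a₂b₂ᵀ must span the same plane of matrices: they are the rank-1 matrices of the form x·S₀ + y·S₁.
The 2×2 minor of x·S₀ + y·S₁ on rows {0,1}, columns {0,1} is −135·x² − 225·xy − 90·y² = (-45)·(3·x + 2·y)(x + y), vanishing at (x:y) = (2:-3) and (1:-1).
M₁ = 2·S₀ − 3·S₁ = [[6, 3, 9], [0, 0, 0], [-4, -2, -6]] = [3, 0, -2][2, 1, 3]ᵀ and M₂ = S₀ − S₁ = [[2, 6, -2], [3, 9, -3], [-2, -6, 2]] = [2, 3, -2][1, 3, -1]ᵀ, so take a₁ = [3, 0, -2], b₁ = [2, 1, 3], a₂ = [2, 3, -2], b₂ = [1, 3, -1].
Each slice is an integer combination of E₁ = a₁b₁ᵀ and E₂ = a₂b₂ᵀ: S₀ = −E₁ + 3·E₂, S₁ = −E₁ + 2·E₂, S₂ = −3·E₁ − E₂; reading off coefficients, c₁ = [-1, -1, -3] and c₂ = [3, 2, -1].
Hence T = [3, 0, -2] ⊗ [2, 1, 3] ⊗ [-1, -1, -3] + [2, 3, -2] ⊗ [1, 3, -1] ⊗ [3, 2, -1], so rank(T) ≤ 2.
These bounds meet, so rank(T) = 2.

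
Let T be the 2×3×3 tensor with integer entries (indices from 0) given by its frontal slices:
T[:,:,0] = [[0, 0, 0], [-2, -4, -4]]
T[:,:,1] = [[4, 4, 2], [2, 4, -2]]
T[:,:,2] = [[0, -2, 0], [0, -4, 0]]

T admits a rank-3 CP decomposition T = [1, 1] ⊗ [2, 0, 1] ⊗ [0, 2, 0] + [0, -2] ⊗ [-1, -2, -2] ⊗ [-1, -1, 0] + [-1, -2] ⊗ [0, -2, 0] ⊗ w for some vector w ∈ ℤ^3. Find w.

w = [0, 2, -1]

Subtract the known terms from T to get the rank-1 residual R = [-1, -2] ⊗ [0, -2, 0] ⊗ w, so R[i,j,k] = a[i]·b[j]·w[k]. Pick indices with nonzero a[0]·b[1] = (-1)·(-2) = 2. Only the fibre through (0,1,·) is needed: R[0,1,:] = T[0,1,:] − Σₗ aₗ[0]bₗ[1]cₗ = [0, 4, -2] − (1)·(0)·[0, 2, 0] − (0)·(-2)·[-1, -1, 0] = [0, 4, -2]. Then w[k] = R[0,1,k] / 2 for each k, giving w = [0, 4, -2] / 2 = [0, 2, -1].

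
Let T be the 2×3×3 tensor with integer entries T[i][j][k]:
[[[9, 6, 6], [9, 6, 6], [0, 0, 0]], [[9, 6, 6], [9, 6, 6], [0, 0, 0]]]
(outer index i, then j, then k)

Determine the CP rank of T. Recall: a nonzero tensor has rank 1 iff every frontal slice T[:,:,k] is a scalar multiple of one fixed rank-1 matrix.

1

Lower bound: T ≠ 0 (e.g. T[0,0,0] = 9), so rank(T) ≥ 1.
Upper bound: if T = a ⊗ b ⊗ c then every fibre of T is a multiple of the corresponding factor, so read the factors off the fibres through the nonzero entry T[0,0,0] = 9.
The mode-1 fibre T[:,0,0] = [9, 9] gives a = [1, 1] (primitive direction); the mode-2 fibre T[0,:,0] = [9, 9, 0] gives b = [1, 1, 0]; then c[k] = T[0,0,k] / (a[0]·b[0]) = [9, 6, 6] / 1 = [9, 6, 6].
Expanding [1, 1] ⊗ [1, 1, 0] ⊗ [9, 6, 6] reproduces all 18 entries of T, so T = [1, 1] ⊗ [1, 1, 0] ⊗ [9, 6, 6] and rank(T) ≤ 1.
These bounds meet, so rank(T) = 1.
Check entry T[0,1,1] = 6: (1)·(1)·(6) = 6.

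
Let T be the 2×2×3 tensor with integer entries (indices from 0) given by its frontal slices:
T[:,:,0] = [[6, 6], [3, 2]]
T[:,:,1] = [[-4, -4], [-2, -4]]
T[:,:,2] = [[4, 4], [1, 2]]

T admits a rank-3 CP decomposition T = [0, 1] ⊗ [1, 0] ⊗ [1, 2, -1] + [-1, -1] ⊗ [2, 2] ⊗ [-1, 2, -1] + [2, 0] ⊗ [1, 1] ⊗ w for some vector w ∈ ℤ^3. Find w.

Subtract the known terms from T to get the rank-1 residual R = [2, 0] ⊗ [1, 1] ⊗ w, so R[i,j,k] = a[i]·b[j]·w[k]. Pick indices with nonzero a[0]·b[0] = (2)·(1) = 2. Only the fibre through (0,0,·) is needed: R[0,0,:] = T[0,0,:] − Σₗ aₗ[0]bₗ[0]cₗ = [6, -4, 4] − (0)·(1)·[1, 2, -1] − (-1)·(2)·[-1, 2, -1] = [4, 0, 2]. Then w[k] = R[0,0,k] / 2 for each k, giving w = [4, 0, 2] / 2 = [2, 0, 1].

w = [2, 0, 1]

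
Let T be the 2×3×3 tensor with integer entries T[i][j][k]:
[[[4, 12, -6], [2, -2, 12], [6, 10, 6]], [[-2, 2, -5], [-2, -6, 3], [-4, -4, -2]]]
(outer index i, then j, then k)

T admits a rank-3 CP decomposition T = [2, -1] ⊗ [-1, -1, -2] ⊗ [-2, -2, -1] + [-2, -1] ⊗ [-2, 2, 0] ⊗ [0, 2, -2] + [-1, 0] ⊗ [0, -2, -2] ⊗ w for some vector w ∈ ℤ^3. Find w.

w = [-1, 1, 1]

Subtract the known terms from T to get the rank-1 residual R = [-1, 0] ⊗ [0, -2, -2] ⊗ w, so R[i,j,k] = a[i]·b[j]·w[k]. Pick indices with nonzero a[0]·b[1] = (-1)·(-2) = 2. Only the fibre through (0,1,·) is needed: R[0,1,:] = T[0,1,:] − Σₗ aₗ[0]bₗ[1]cₗ = [2, -2, 12] − (2)·(-1)·[-2, -2, -1] − (-2)·(2)·[0, 2, -2] = [-2, 2, 2]. Then w[k] = R[0,1,k] / 2 for each k, giving w = [-2, 2, 2] / 2 = [-1, 1, 1].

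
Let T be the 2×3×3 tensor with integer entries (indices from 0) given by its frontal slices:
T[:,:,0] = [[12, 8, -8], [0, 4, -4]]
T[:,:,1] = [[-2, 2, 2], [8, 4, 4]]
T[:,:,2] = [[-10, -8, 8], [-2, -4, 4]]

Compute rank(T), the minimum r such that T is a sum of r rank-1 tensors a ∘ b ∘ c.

Lower bound: the mode-2 unfolding of T (rows indexed by j, columns by (i,k) = (0,0), (0,1), (0,2), (1,0), (1,1), (1,2)) is [[12, -2, -10, 0, 8, -2], [8, 2, -8, 4, 4, -4], [-8, 2, 8, -4, 4, 4]].
There the 3×3 minor on rows j ∈ {0, 1, 2}, columns (i,k) ∈ {(0,0), (0,1), (0,2)} is det [[12, -2, -10], [8, 2, -8], [-8, 2, 8]] = 64 ≠ 0, so this unfolding has rank ≥ 3; CP rank is at least every unfolding rank, so rank(T) ≥ 3. (Unfolding ranks only ever bound the CP rank from below — rank(T) can be strictly larger than all of them — so the matching upper bound has to come from an explicit 3-term decomposition.)
Upper bound: T is a sum of 3 rank-1 terms, T = [1, -1] ∘ [1, 0, 0] ∘ [4, -4, -2] + [1, 2] ∘ [1, 1, 1] ∘ [0, 2, 0] + [2, 1] ∘ [1, 1, -1] ∘ [4, 0, -4] (one valid choice — decompositions are not unique — normalised so each a, b is primitive with positive first nonzero entry; check it by expanding all entries), so rank(T) ≤ 3.
These bounds meet, so rank(T) = 3.

3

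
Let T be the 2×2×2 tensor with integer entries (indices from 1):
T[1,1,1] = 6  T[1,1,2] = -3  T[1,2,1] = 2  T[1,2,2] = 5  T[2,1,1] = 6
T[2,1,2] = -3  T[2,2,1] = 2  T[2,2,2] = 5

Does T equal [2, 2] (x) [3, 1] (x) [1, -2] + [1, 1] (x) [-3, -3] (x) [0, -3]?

Reconstruct entrywise from the claimed factors. For example, T[1,2,2] = 5 and Σₗ aₗ[1]bₗ[2]cₗ[2] = (2)·(1)·(-2) + (1)·(-3)·(-3) = 5; checking all 8 entries, every one matches. The claim holds.

Yes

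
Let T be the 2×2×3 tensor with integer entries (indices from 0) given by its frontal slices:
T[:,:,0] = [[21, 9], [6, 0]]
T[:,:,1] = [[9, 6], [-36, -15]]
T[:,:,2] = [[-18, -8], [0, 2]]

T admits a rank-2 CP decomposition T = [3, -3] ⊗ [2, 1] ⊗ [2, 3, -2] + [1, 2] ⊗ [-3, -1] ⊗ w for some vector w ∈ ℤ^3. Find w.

Subtract the known terms from T to get the rank-1 residual R = [1, 2] ⊗ [-3, -1] ⊗ w, so R[i,j,k] = a[i]·b[j]·w[k]. Pick indices with nonzero a[0]·b[0] = (1)·(-3) = -3. Only the fibre through (0,0,·) is needed: R[0,0,:] = T[0,0,:] − Σₗ aₗ[0]bₗ[0]cₗ = [21, 9, -18] − (3)·(2)·[2, 3, -2] = [9, -9, -6]. Then w[k] = R[0,0,k] / -3 for each k, giving w = [9, -9, -6] / -3 = [-3, 3, 2].

w = [-3, 3, 2]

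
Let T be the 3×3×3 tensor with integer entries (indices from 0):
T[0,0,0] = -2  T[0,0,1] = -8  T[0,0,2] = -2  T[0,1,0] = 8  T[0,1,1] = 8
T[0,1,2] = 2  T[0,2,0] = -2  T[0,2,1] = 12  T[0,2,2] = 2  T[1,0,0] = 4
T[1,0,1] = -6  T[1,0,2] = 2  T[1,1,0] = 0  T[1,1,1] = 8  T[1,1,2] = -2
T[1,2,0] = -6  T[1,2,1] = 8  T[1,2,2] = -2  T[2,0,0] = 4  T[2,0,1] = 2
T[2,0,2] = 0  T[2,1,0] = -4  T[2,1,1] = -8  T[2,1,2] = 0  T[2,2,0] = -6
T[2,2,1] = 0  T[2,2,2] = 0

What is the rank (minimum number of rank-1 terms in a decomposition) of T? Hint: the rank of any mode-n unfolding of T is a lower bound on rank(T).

3

Lower bound: the mode-3 unfolding of T (rows indexed by k, columns by (i,j) = (0,0), (0,1), (0,2), (1,0), (1,1), (1,2), (2,0), (2,1), (2,2)) is [[-2, 8, -2, 4, 0, -6, 4, -4, -6], [-8, 8, 12, -6, 8, 8, 2, -8, 0], [-2, 2, 2, 2, -2, -2, 0, 0, 0]].
There the 3×3 minor on rows k ∈ {0, 1, 2}, columns (i,j) ∈ {(0,0), (0,1), (0,2)} is det [[-2, 8, -2], [-8, 8, 12], [-2, 2, 2]] = -48 ≠ 0, so this unfolding has rank ≥ 3; CP rank is at least every unfolding rank, so rank(T) ≥ 3. (Unfolding ranks only ever bound the CP rank from below — rank(T) can be strictly larger than all of them — so the matching upper bound has to come from an explicit 3-term decomposition.)
Upper bound: T is a sum of 3 rank-1 terms, T = [1, -1, 0] ⊗ [1, -1, -1] ⊗ [-4, 0, -2] + [1, 1, -1] ⊗ [1, -2, -1] ⊗ [-2, -4, 0] + [2, 1, 1] ⊗ [1, 0, -2] ⊗ [2, -2, 0] (one valid choice — decompositions are not unique — normalised so each a, b is primitive with positive first nonzero entry; check it by expanding all entries), so rank(T) ≤ 3.
These bounds meet, so rank(T) = 3.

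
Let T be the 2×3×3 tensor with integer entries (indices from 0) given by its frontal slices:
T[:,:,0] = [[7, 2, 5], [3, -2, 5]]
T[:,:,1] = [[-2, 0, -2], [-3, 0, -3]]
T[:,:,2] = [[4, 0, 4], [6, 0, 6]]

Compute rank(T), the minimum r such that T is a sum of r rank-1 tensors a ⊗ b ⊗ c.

2

Lower bound: the mode-2 unfolding of T (rows indexed by j, columns by (i,k) = (0,0), (0,1), (0,2), (1,0), (1,1), (1,2)) is [[7, -2, 4, 3, -3, 6], [2, 0, 0, -2, 0, 0], [5, -2, 4, 5, -3, 6]].
There the 2×2 minor on rows j ∈ {0, 1}, columns (i,k) ∈ {(0,0), (0,1)} is det [[7, -2], [2, 0]] = 4 ≠ 0, so this unfolding has rank ≥ 2; CP rank is at least every unfolding rank, so rank(T) ≥ 2. (This is only a lower bound: in general the CP rank may exceed every unfolding rank, so we still need to exhibit 2 rank-1 terms summing to T.)
Upper bound — finding two terms. Write S_k = T[:,:,k] for the frontal slices: S₀ = [[7, 2, 5], [3, -2, 5]], S₁ = [[-2, 0, -2], [-3, 0, -3]], S₂ = [[4, 0, 4], [6, 0, 6]].
If T = a₁ ⊗ b₁ ⊗ c₁ + a₂ ⊗ b₂ ⊗ c₂ then each S_k = c₁[k]·a₁b₁ᵀ + c₂[k]·a₂b₂ᵀ. S₀ and S₁ are linearly independent, so a₁b₁ᵀ and a₂b₂ᵀ must span the same plane of matrices: they are the rank-1 matrices of the form x·S₀ + y·S₁.
The 2×2 minor of x·S₀ + y·S₁ on rows {0,1}, columns {0,1} is −20·x² + 10·xy = (-10)·(2·x − y)(x), vanishing at (x:y) = (1:2) and (0:1).
M₁ = S₀ + 2·S₁ = [[3, 2, 1], [-3, -2, -1]] = [1, -1][3, 2, 1]ᵀ and M₂ = S₁ = [[-2, 0, -2], [-3, 0, -3]] = −[2, 3][1, 0, 1]ᵀ, so take a₁ = [1, -1], b₁ = [3, 2, 1], a₂ = [2, 3], b₂ = [1, 0, 1].
Each slice is an integer combination of E₁ = a₁b₁ᵀ and E₂ = a₂b₂ᵀ: S₀ = E₁ + 2·E₂, S₁ = −E₂, S₂ = 2·E₂; reading off coefficients, c₁ = [1, 0, 0] and c₂ = [2, -1, 2].
Hence T = [1, -1] ⊗ [3, 2, 1] ⊗ [1, 0, 0] + [2, 3] ⊗ [1, 0, 1] ⊗ [2, -1, 2], so rank(T) ≤ 2.
These bounds meet, so rank(T) = 2.
Check entry T[0,1,0] = 2: (1)·(2)·(1) + (2)·(0)·(2) = 2.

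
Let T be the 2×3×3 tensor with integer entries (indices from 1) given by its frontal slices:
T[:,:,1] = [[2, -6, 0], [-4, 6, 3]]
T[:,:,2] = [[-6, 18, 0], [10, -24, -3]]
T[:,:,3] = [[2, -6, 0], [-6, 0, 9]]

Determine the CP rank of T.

2

Lower bound: the mode-1 unfolding of T (rows indexed by i, columns by (j,k) = (1,1), (1,2), (1,3), (2,1), (2,2), (2,3), (3,1), (3,2), (3,3)) is [[2, -6, 2, -6, 18, -6, 0, 0, 0], [-4, 10, -6, 6, -24, 0, 3, -3, 9]].
There the 2×2 minor on rows i ∈ {1, 2}, columns (j,k) ∈ {(1,1), (1,2)} is det [[2, -6], [-4, 10]] = -4 ≠ 0, so this unfolding has rank ≥ 2; CP rank is at least every unfolding rank, so rank(T) ≥ 2. (Unfolding ranks only ever bound the CP rank from below — rank(T) can be strictly larger than all of them — so the matching upper bound has to come from an explicit 2-term decomposition.)
Upper bound — finding two terms. Write S_k = T[:,:,k] for the frontal slices: S₁ = [[2, -6, 0], [-4, 6, 3]], S₂ = [[-6, 18, 0], [10, -24, -3]], S₃ = [[2, -6, 0], [-6, 0, 9]].
If T = a₁ ⊗ b₁ ⊗ c₁ + a₂ ⊗ b₂ ⊗ c₂ then each S_k = c₁[k]·a₁b₁ᵀ + c₂[k]·a₂b₂ᵀ. S₁ and S₂ are linearly independent, so a₁b₁ᵀ and a₂b₂ᵀ must span the same plane of matrices: they are the rank-1 matrices of the form x·S₁ + y·S₂.
The 2×2 minor of x·S₁ + y·S₂ on rows {1,2}, columns {1,2} is −12·x² + 48·xy − 36·y² = (-12)·(x − 3·y)(x − y), vanishing at (x:y) = (3:1) and (1:1).
M₁ = 3·S₁ + S₂ = [[0, 0, 0], [-2, -6, 6]] = (-2)·(0, 1)(1, 3, -3)ᵀ and M₂ = S₁ + S₂ = [[-4, 12, 0], [6, -18, 0]] = (-2)·(2, -3)(1, -3, 0)ᵀ, so take a₁ = (0, 1), b₁ = (1, 3, -3), a₂ = (2, -3), b₂ = (1, -3, 0).
Each slice is an integer combination of E₁ = a₁b₁ᵀ and E₂ = a₂b₂ᵀ: S₁ = −E₁ + E₂, S₂ = E₁ − 3·E₂, S₃ = −3·E₁ + E₂; reading off coefficients, c₁ = (-1, 1, -3) and c₂ = (1, -3, 1).
Hence T = (0, 1) ⊗ (1, 3, -3) ⊗ (-1, 1, -3) + (2, -3) ⊗ (1, -3, 0) ⊗ (1, -3, 1), so rank(T) ≤ 2.
These bounds meet, so rank(T) = 2.
Check entry T[1,3,1] = 0: (0)·(-3)·(-1) + (2)·(0)·(1) = 0.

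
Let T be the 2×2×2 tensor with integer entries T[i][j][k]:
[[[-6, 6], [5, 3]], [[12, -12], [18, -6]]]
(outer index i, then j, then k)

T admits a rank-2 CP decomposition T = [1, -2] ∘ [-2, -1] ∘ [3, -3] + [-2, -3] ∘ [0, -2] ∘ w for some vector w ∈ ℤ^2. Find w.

w = [2, 0]

Subtract the known terms from T to get the rank-1 residual R = [-2, -3] ∘ [0, -2] ∘ w, so R[i,j,k] = a[i]·b[j]·w[k]. Pick indices with nonzero a[0]·b[1] = (-2)·(-2) = 4. Only the fibre through (0,1,·) is needed: R[0,1,:] = T[0,1,:] − Σₗ aₗ[0]bₗ[1]cₗ = [5, 3] − (1)·(-1)·[3, -3] = [8, 0]. Then w[k] = R[0,1,k] / 4 for each k, giving w = [8, 0] / 4 = [2, 0].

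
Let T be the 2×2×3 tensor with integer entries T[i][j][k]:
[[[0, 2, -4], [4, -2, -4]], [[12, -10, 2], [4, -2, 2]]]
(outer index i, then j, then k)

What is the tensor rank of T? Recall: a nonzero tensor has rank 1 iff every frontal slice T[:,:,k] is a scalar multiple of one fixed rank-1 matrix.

Lower bound: in the mode-3 unfolding of T (rows indexed by k, columns by (i,j)) the 3×3 minor on rows k ∈ {0, 1, 2}, columns (i,j) ∈ {(0,0), (0,1), (1,0)} is det [[0, 4, 12], [2, -2, -10], [-4, -4, 2]] = -48 ≠ 0, so that unfolding has rank ≥ 3 and hence rank(T) ≥ 3 (CP rank is at least every unfolding rank, though it can be larger).
Upper bound: T is a sum of 3 rank-1 terms, T = (1, -2) ⊗ (1, -1) ⊗ (-2, 2, 0) + (1, -2) ⊗ (1, 1) ⊗ (-2, 2, -2) + (1, 1) ⊗ (1, 1) ⊗ (4, -2, -2) (written with every a and b primitive with positive leading entry and the scale carried by c; CP decompositions are not unique, and this one is verified by expanding entrywise), so rank(T) ≤ 3.
These bounds meet, so rank(T) = 3.

3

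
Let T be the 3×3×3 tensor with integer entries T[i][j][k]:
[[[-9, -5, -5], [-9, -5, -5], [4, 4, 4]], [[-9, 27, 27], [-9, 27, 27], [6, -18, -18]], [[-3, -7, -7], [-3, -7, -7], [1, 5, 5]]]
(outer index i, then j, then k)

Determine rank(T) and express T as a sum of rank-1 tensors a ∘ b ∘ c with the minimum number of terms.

rank(T) = 2

Lower bound: in the mode-2 unfolding of T (rows indexed by j, columns by (i,k)) the 2×2 minor on rows j ∈ {0, 2}, columns (i,k) ∈ {(0,0), (0,1)} is det [[-9, -5], [4, 4]] = -16 ≠ 0, so that unfolding has rank ≥ 2 and hence rank(T) ≥ 2 (CP rank is at least every unfolding rank, though it can be larger).
Upper bound: with S_k = T[:,:,k], the two rank-1 terms a₁b₁ᵀ, a₂b₂ᵀ are the rank-1 members of the pencil x·S₀ + y·S₁.
The 2×2 minor of x·S₀ + y·S₁ on rows {0,1}, columns {0,2} is −18·x² + 60·xy − 18·y² = (-6)·(x − 3·y)(3·x − y), vanishing at (x:y) = (3:1) and (1:3).
M₁ = 3·S₀ + S₁ = [[-32, -32, 16], [0, 0, 0], [-16, -16, 8]] = (-8)·[2, 0, 1][2, 2, -1]ᵀ and M₂ = S₀ + 3·S₁ = [[-24, -24, 16], [72, 72, -48], [-24, -24, 16]] = (-8)·[1, -3, 1][3, 3, -2]ᵀ, so take a₁ = [2, 0, 1], b₁ = [2, 2, -1], a₂ = [1, -3, 1], b₂ = [3, 3, -2].
Each slice is an integer combination of E₁ = a₁b₁ᵀ and E₂ = a₂b₂ᵀ: S₀ = −3·E₁ + E₂, S₁ = E₁ − 3·E₂, S₂ = E₁ − 3·E₂; reading off coefficients, c₁ = [-3, 1, 1] and c₂ = [1, -3, -3].
Hence T = [2, 0, 1] ∘ [2, 2, -1] ∘ [-3, 1, 1] + [1, -3, 1] ∘ [3, 3, -2] ∘ [1, -3, -3], so rank(T) ≤ 2.
These bounds meet, so rank(T) = 2.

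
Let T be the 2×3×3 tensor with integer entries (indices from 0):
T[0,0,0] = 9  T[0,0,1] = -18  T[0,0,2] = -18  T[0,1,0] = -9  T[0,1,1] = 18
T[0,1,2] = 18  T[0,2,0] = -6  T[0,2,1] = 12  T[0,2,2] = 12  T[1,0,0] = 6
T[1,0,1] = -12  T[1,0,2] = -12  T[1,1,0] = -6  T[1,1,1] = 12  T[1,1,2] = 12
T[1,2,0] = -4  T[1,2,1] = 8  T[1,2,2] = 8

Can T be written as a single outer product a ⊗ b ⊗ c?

If T = a ⊗ b ⊗ c then every fibre of T is a multiple of the corresponding factor, so read the factors off the fibres through the nonzero entry T[0,0,0] = 9.
The mode-1 fibre T[:,0,0] = [9, 6] gives a = (3, 2) (primitive direction); the mode-2 fibre T[0,:,0] = [9, -9, -6] gives b = (3, -3, -2); then c[k] = T[0,0,k] / (a[0]·b[0]) = [9, -18, -18] / 9 = (1, -2, -2).
Expanding (3, 2) ⊗ (3, -3, -2) ⊗ (1, -2, -2) reproduces all 18 entries of T, so T = (3, 2) ⊗ (3, -3, -2) ⊗ (1, -2, -2) and rank(T) ≤ 1.
Equivalently every frontal slice T[:,:,k] is c[k] times the rank-1 matrix (3, 2) ⊗ (3, -3, -2). So T has rank 1 (it is nonzero).

Yes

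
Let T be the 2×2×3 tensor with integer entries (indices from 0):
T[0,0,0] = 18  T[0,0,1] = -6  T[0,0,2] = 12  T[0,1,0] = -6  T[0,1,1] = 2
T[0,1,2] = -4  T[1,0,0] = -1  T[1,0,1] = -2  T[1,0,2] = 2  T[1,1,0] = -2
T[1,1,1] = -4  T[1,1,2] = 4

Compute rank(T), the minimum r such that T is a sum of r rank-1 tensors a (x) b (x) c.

Lower bound: in the mode-1 unfolding of T (rows indexed by i, columns by (j,k)) the 2×2 minor on rows i ∈ {0, 1}, columns (j,k) ∈ {(0,0), (0,1)} is det [[18, -6], [-1, -2]] = -42 ≠ 0, so that unfolding has rank ≥ 2 and hence rank(T) ≥ 2 (CP rank is at least every unfolding rank, though it can be larger).
Upper bound: with S_k = T[:,:,k], the two rank-1 terms a₁b₁ᵀ, a₂b₂ᵀ are the rank-1 members of the pencil x·S₀ + y·S₁.
det(x·S₀ + y·S₁) is −42·x² − 70·xy + 28·y² = (-14)·(x + 2·y)(3·x − y), vanishing at (x:y) = (2:-1) and (1:3).
M₁ = 2·S₀ − S₁ = [[42, -14], [0, 0]] = 14·[1, 0][3, -1]ᵀ and M₂ = S₀ + 3·S₁ = [[0, 0], [-7, -14]] = (-7)·[0, 1][1, 2]ᵀ, so take a₁ = [1, 0], b₁ = [3, -1], a₂ = [0, 1], b₂ = [1, 2].
Each slice is an integer combination of E₁ = a₁b₁ᵀ and E₂ = a₂b₂ᵀ: S₀ = 6·E₁ − E₂, S₁ = −2·E₁ − 2·E₂, S₂ = 4·E₁ + 2·E₂; reading off coefficients, c₁ = [6, -2, 4] and c₂ = [-1, -2, 2].
Hence T = [1, 0] (x) [3, -1] (x) [6, -2, 4] + [0, 1] (x) [1, 2] (x) [-1, -2, 2], so rank(T) ≤ 2.
These bounds meet, so rank(T) = 2.

2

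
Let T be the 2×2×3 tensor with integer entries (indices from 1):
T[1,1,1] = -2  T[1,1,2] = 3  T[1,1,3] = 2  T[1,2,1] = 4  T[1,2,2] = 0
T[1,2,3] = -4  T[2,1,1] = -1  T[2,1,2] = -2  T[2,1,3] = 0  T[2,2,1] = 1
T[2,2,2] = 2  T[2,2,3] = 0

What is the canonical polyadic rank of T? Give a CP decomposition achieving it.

rank(T) = 3

Lower bound: the mode-3 unfolding of T (rows indexed by k, columns by (i,j) = (1,1), (1,2), (2,1), (2,2)) is [[-2, 4, -1, 1], [3, 0, -2, 2], [2, -4, 0, 0]].
There the 3×3 minor on rows k ∈ {1, 2, 3}, columns (i,j) ∈ {(1,1), (1,2), (2,1)} is det [[-2, 4, -1], [3, 0, -2], [2, -4, 0]] = 12 ≠ 0, so this unfolding has rank ≥ 3; CP rank is at least every unfolding rank, so rank(T) ≥ 3. (This is only a lower bound: in general the CP rank may exceed every unfolding rank, so we still need to exhibit 3 rank-1 terms summing to T.)
Upper bound: T is a sum of 3 rank-1 terms, T = [0, 1] ⊗ [1, -1] ⊗ [-1, -2, 0] + [1, 0] ⊗ [1, -2] ⊗ [-2, 1, 2] + [1, 0] ⊗ [1, 1] ⊗ [0, 2, 0] (written with every a and b primitive with positive leading entry and the scale carried by c; CP decompositions are not unique, and this one is verified by expanding entrywise), so rank(T) ≤ 3.
These bounds meet, so rank(T) = 3.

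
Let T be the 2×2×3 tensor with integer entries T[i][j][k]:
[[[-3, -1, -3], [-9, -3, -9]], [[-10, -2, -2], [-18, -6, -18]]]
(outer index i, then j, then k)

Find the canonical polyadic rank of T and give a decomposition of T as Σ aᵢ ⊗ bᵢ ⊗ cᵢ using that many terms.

Lower bound: in the mode-1 unfolding of T (rows indexed by i, columns by (j,k)) the 2×2 minor on rows i ∈ {0, 1}, columns (j,k) ∈ {(0,0), (0,1)} is det [[-3, -1], [-10, -2]] = -4 ≠ 0, so that unfolding has rank ≥ 2 and hence rank(T) ≥ 2 (CP rank is at least every unfolding rank, though it can be larger).
Upper bound: with S_k = T[:,:,k], the two rank-1 terms a₁b₁ᵀ, a₂b₂ᵀ are the rank-1 members of the pencil x·S₀ + y·S₁.
det(x·S₀ + y·S₁) is −36·x² − 12·xy = (-12)·(3·x + y)(x), vanishing at (x:y) = (1:-3) and (0:1).
M₁ = S₀ − 3·S₁ = [[0, 0], [-4, 0]] = (-4)·[0, 1][1, 0]ᵀ and M₂ = S₁ = [[-1, -3], [-2, -6]] = −[1, 2][1, 3]ᵀ, so take a₁ = [0, 1], b₁ = [1, 0], a₂ = [1, 2], b₂ = [1, 3].
Each slice is an integer combination of E₁ = a₁b₁ᵀ and E₂ = a₂b₂ᵀ: S₀ = −4·E₁ − 3·E₂, S₁ = −E₂, S₂ = 4·E₁ − 3·E₂; reading off coefficients, c₁ = [-4, 0, 4] and c₂ = [-3, -1, -3].
Hence T = [0, 1] ⊗ [1, 0] ⊗ [-4, 0, 4] + [1, 2] ⊗ [1, 3] ⊗ [-3, -1, -3], so rank(T) ≤ 2.
These bounds meet, so rank(T) = 2.

rank(T) = 2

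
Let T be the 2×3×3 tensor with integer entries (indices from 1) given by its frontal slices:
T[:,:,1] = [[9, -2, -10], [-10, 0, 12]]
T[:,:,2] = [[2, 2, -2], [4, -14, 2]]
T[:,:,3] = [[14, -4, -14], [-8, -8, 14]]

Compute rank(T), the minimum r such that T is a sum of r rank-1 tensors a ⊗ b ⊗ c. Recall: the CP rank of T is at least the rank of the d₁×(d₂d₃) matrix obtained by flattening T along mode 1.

Lower bound: the mode-2 unfolding of T (rows indexed by j, columns by (i,k) = (1,1), (1,2), (1,3), (2,1), (2,2), (2,3)) is [[9, 2, 14, -10, 4, -8], [-2, 2, -4, 0, -14, -8], [-10, -2, -14, 12, 2, 14]].
There the 3×3 minor on rows j ∈ {1, 2, 3}, columns (i,k) ∈ {(1,1), (1,2), (1,3)} is det [[9, 2, 14], [-2, 2, -4], [-10, -2, -14]] = 36 ≠ 0, so this unfolding has rank ≥ 3; CP rank is at least every unfolding rank, so rank(T) ≥ 3. (This is only a lower bound: in general the CP rank may exceed every unfolding rank, so we still need to exhibit 3 rank-1 terms summing to T.)
Upper bound: T is a sum of 3 rank-1 terms, T = [1, -2] ⊗ [1, 2, -2] ⊗ [1, 2, 2] + [1, -1] ⊗ [2, -1, -2] ⊗ [4, -2, 4] + [1, 1] ⊗ [2, -2, -1] ⊗ [0, 2, 2] (one valid choice — decompositions are not unique — normalised so each a, b is primitive with positive first nonzero entry; check it by expanding all entries), so rank(T) ≤ 3.
These bounds meet, so rank(T) = 3.
Check entry T[2,1,3] = -8: (-2)·(1)·(2) + (-1)·(2)·(4) + (1)·(2)·(2) = -8.

3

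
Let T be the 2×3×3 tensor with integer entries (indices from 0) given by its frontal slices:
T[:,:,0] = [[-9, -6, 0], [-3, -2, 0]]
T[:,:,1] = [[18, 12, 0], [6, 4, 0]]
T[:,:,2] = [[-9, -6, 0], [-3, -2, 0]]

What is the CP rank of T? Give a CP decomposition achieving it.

Lower bound: T ≠ 0 (e.g. T[0,0,0] = -9), so rank(T) ≥ 1.
Upper bound: if T = a (x) b (x) c then every fibre of T is a multiple of the corresponding factor, so read the factors off the fibres through the nonzero entry T[0,0,0] = -9.
The mode-1 fibre T[:,0,0] = [-9, -3] gives a = [3, 1] (primitive direction); the mode-2 fibre T[0,:,0] = [-9, -6, 0] gives b = [3, 2, 0]; then c[k] = T[0,0,k] / (a[0]·b[0]) = [-9, 18, -9] / 9 = [-1, 2, -1].
Expanding [3, 1] (x) [3, 2, 0] (x) [-1, 2, -1] reproduces all 18 entries of T, so T = [3, 1] (x) [3, 2, 0] (x) [-1, 2, -1] and rank(T) ≤ 1.
These bounds meet, so rank(T) = 1.

rank(T) = 1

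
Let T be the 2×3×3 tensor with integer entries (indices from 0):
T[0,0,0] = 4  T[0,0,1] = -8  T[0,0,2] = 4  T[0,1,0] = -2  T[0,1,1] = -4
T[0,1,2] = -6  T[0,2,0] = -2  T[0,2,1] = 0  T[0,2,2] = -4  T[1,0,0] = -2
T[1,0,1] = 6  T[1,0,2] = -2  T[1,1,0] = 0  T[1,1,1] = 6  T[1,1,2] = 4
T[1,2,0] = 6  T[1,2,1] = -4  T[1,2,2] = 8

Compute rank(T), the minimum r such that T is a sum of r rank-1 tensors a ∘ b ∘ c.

3

Lower bound: the mode-2 unfolding of T (rows indexed by j, columns by (i,k) = (0,0), (0,1), (0,2), (1,0), (1,1), (1,2)) is [[4, -8, 4, -2, 6, -2], [-2, -4, -6, 0, 6, 4], [-2, 0, -4, 6, -4, 8]].
There the 3×3 minor on rows j ∈ {0, 1, 2}, columns (i,k) ∈ {(0,0), (0,1), (1,0)} is det [[4, -8, -2], [-2, -4, 0], [-2, 0, 6]] = -176 ≠ 0, so this unfolding has rank ≥ 3; CP rank is at least every unfolding rank, so rank(T) ≥ 3. (This is only a lower bound: in general the CP rank may exceed every unfolding rank, so we still need to exhibit 3 rank-1 terms summing to T.)
Upper bound: T is a sum of 3 rank-1 terms, T = [0, 1] ∘ [1, -1, 2] ∘ [2, -2, 2] + [1, -1] ∘ [0, 2, 1] ∘ [-2, 0, -4] + [1, -1] ∘ [2, 1, 0] ∘ [2, -4, 2] (written with every a and b primitive with positive leading entry and the scale carried by c; CP decompositions are not unique, and this one is verified by expanding entrywise), so rank(T) ≤ 3.
These bounds meet, so rank(T) = 3.
Check entry T[0,2,1] = 0: (0)·(2)·(-2) + (1)·(1)·(0) + (1)·(0)·(-4) = 0.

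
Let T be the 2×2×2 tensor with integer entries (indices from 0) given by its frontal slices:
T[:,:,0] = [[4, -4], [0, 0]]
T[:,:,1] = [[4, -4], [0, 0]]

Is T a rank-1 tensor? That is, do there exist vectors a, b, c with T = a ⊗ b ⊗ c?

If T = a ⊗ b ⊗ c then every fibre of T is a multiple of the corresponding factor, so read the factors off the fibres through the nonzero entry T[0,0,0] = 4.
The mode-1 fibre T[:,0,0] = [4, 0] gives a = [1, 0] (primitive direction); the mode-2 fibre T[0,:,0] = [4, -4] gives b = [1, -1]; then c[k] = T[0,0,k] / (a[0]·b[0]) = [4, 4] / 1 = [4, 4].
Expanding [1, 0] ⊗ [1, -1] ⊗ [4, 4] reproduces all 8 entries of T, so T = [1, 0] ⊗ [1, -1] ⊗ [4, 4] and rank(T) ≤ 1.
Equivalently every frontal slice T[:,:,k] is c[k] times the rank-1 matrix [1, 0] ⊗ [1, -1]. So T has rank 1 (it is nonzero).

Yes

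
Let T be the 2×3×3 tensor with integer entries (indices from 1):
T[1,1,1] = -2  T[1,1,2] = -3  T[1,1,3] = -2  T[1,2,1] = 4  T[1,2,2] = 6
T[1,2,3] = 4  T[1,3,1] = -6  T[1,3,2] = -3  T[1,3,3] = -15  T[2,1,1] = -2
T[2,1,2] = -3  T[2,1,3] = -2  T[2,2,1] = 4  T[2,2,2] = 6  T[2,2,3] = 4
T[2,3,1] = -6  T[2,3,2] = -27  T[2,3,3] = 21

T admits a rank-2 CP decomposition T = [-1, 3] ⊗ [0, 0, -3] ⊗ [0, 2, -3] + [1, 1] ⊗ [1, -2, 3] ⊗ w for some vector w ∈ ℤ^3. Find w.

w = [-2, -3, -2]

Subtract the known terms from T to get the rank-1 residual R = [1, 1] ⊗ [1, -2, 3] ⊗ w, so R[i,j,k] = a[i]·b[j]·w[k]. Pick indices with nonzero a[1]·b[1] = (1)·(1) = 1. Only the fibre through (1,1,·) is needed: R[1,1,:] = T[1,1,:] − Σₗ aₗ[1]bₗ[1]cₗ = [-2, -3, -2] − (-1)·(0)·[0, 2, -3] = [-2, -3, -2]. Then w[k] = R[1,1,k] / 1 for each k, giving w = [-2, -3, -2] / 1 = [-2, -3, -2].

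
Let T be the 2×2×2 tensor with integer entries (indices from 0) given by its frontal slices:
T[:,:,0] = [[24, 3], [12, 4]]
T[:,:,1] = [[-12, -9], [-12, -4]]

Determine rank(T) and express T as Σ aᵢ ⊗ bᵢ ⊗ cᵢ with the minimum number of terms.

rank(T) = 2

Lower bound: the mode-3 unfolding of T (rows indexed by k, columns by (i,j) = (0,0), (0,1), (1,0), (1,1)) is [[24, 3, 12, 4], [-12, -9, -12, -4]].
There the 2×2 minor on rows k ∈ {0, 1}, columns (i,j) ∈ {(0,0), (0,1)} is det [[24, 3], [-12, -9]] = -180 ≠ 0, so this unfolding has rank ≥ 2; CP rank is at least every unfolding rank, so rank(T) ≥ 2. (Flattening ranks never certify an upper bound on CP rank; for that we must actually write T with 2 rank-1 terms.)
Upper bound — finding two terms. Write S_k = T[:,:,k] for the frontal slices: S₀ = [[24, 3], [12, 4]], S₁ = [[-12, -9], [-12, -4]].
If T = a₁ ⊗ b₁ ⊗ c₁ + a₂ ⊗ b₂ ⊗ c₂ then each S_k = c₁[k]·a₁b₁ᵀ + c₂[k]·a₂b₂ᵀ. S₀ and S₁ are linearly independent, so a₁b₁ᵀ and a₂b₂ᵀ must span the same plane of matrices: they are the rank-1 matrices of the form x·S₀ + y·S₁.
det(x·S₀ + y·S₁) is 60·x² − 60·y² = 60·(x − y)(x + y), vanishing at (x:y) = (1:1) and (1:-1).
M₁ = S₀ + S₁ = [[12, -6], [0, 0]] = 6·(1, 0)(2, -1)ᵀ and M₂ = S₀ − S₁ = [[36, 12], [24, 8]] = 4·(3, 2)(3, 1)ᵀ, so take a₁ = (1, 0), b₁ = (2, -1), a₂ = (3, 2), b₂ = (3, 1).
Each slice is an integer combination of E₁ = a₁b₁ᵀ and E₂ = a₂b₂ᵀ: S₀ = 3·E₁ + 2·E₂, S₁ = 3·E₁ − 2·E₂; reading off coefficients, c₁ = (3, 3) and c₂ = (2, -2).
Hence T = (1, 0) ⊗ (2, -1) ⊗ (3, 3) + (3, 2) ⊗ (3, 1) ⊗ (2, -2), so rank(T) ≤ 2.
These bounds meet, so rank(T) = 2.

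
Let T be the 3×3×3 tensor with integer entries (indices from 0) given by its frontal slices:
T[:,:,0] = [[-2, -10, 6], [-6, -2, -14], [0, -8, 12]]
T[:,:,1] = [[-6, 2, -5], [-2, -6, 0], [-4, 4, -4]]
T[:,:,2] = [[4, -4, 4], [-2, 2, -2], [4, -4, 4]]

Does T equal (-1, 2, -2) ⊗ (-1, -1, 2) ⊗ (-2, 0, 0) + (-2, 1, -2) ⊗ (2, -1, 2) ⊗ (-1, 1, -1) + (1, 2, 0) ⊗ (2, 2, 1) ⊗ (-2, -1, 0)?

Reconstruct entry (0,1,0) from the claimed factors: Σₗ aₗ[0]bₗ[1]cₗ[0] = (-1)·(-1)·(-2) + (-2)·(-1)·(-1) + (1)·(2)·(-2) = -8, but T[0,1,0] = -10. The claim is false.

No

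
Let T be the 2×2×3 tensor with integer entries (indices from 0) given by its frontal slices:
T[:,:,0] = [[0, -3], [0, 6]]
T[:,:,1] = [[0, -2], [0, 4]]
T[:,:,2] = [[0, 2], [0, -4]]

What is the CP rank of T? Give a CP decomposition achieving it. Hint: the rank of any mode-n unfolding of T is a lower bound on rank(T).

rank(T) = 1

Lower bound: T ≠ 0 (e.g. T[0,1,0] = -3), so rank(T) ≥ 1.
Upper bound: if T = a ⊗ b ⊗ c then every fibre of T is a multiple of the corresponding factor, so read the factors off the fibres through the nonzero entry T[0,1,0] = -3.
The mode-1 fibre T[:,1,0] = [-3, 6] gives a = [1, -2] (primitive direction); the mode-2 fibre T[0,:,0] = [0, -3] gives b = [0, 1]; then c[k] = T[0,1,k] / (a[0]·b[1]) = [-3, -2, 2] / 1 = [-3, -2, 2].
Expanding [1, -2] ⊗ [0, 1] ⊗ [-3, -2, 2] reproduces all 12 entries of T, so T = [1, -2] ⊗ [0, 1] ⊗ [-3, -2, 2] and rank(T) ≤ 1.
These bounds meet, so rank(T) = 1.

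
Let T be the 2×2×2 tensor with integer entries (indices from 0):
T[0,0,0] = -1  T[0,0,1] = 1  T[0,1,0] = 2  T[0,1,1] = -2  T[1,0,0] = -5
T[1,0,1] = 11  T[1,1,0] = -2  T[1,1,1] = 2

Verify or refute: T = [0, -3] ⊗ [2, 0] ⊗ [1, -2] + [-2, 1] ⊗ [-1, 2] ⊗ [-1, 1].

No

Reconstruct entry (0,0,0) from the claimed factors: Σₗ aₗ[0]bₗ[0]cₗ[0] = (0)·(2)·(1) + (-2)·(-1)·(-1) = -2, but T[0,0,0] = -1. The claim is false.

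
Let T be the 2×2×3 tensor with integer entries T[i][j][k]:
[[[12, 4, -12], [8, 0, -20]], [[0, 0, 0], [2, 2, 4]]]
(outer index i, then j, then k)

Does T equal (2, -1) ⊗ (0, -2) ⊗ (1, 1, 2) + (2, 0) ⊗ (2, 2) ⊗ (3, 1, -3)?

Reconstruct entrywise from the claimed factors. For example, T[0,1,2] = -20 and Σₗ aₗ[0]bₗ[1]cₗ[2] = (2)·(-2)·(2) + (2)·(2)·(-3) = -20; checking all 12 entries, every one matches. The claim holds.

Yes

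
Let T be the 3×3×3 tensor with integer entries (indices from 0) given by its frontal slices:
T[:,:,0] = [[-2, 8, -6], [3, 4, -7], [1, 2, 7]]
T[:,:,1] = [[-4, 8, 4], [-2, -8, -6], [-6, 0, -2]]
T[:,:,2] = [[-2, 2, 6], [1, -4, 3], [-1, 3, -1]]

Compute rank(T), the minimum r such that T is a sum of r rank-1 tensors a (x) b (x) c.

Lower bound: the mode-2 unfolding of T (rows indexed by j, columns by (i,k) = (0,0), (0,1), (0,2), (1,0), (1,1), (1,2), (2,0), (2,1), (2,2)) is [[-2, -4, -2, 3, -2, 1, 1, -6, -1], [8, 8, 2, 4, -8, -4, 2, 0, 3], [-6, 4, 6, -7, -6, 3, 7, -2, -1]].
There the 3×3 minor on rows j ∈ {0, 1, 2}, columns (i,k) ∈ {(0,0), (0,1), (1,0)} is det [[-2, -4, 3], [8, 8, 4], [-6, 4, -7]] = 256 ≠ 0, so this unfolding has rank ≥ 3; CP rank is at least every unfolding rank, so rank(T) ≥ 3. (Unfolding ranks only ever bound the CP rank from below — rank(T) can be strictly larger than all of them — so the matching upper bound has to come from an explicit 3-term decomposition.)
Upper bound: T is a sum of 3 rank-1 terms, T = [0, 1, 1] (x) [1, 1, 1] (x) [2, -4, 0] + [2, -1, 1] (x) [1, -2, -1] (x) [-1, -2, -1] + [2, 2, -1] (x) [0, 1, -2] (x) [2, 0, -1] (one valid choice — decompositions are not unique — normalised so each a, b is primitive with positive first nonzero entry; check it by expanding all entries), so rank(T) ≤ 3.
These bounds meet, so rank(T) = 3.

3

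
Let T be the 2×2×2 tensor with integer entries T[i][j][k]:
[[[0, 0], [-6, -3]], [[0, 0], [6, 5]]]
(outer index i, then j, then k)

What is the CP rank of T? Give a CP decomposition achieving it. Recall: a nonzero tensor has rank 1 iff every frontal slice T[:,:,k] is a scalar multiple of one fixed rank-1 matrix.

Lower bound: in the mode-1 unfolding of T (rows indexed by i, columns by (j,k)) the 2×2 minor on rows i ∈ {0, 1}, columns (j,k) ∈ {(1,0), (1,1)} is det [[-6, -3], [6, 5]] = -12 ≠ 0, so that unfolding has rank ≥ 2 and hence rank(T) ≥ 2 (CP rank is at least every unfolding rank, though it can be larger).
Upper bound: T[:,j,:] = b[j]·M for every slice, with b = [0, 1] and M = [[-6, -3], [6, 5]] (rows i, columns k).
Splitting M by its rows (i = 0, 1), M = [1, 0][-6, -3]ᵀ + [0, 1][6, 5]ᵀ.
Hence T = [1, 0] ⊗ [0, 1] ⊗ [-6, -3] + [0, 1] ⊗ [0, 1] ⊗ [6, 5], so rank(T) ≤ 2.
These bounds meet, so rank(T) = 2.

rank(T) = 2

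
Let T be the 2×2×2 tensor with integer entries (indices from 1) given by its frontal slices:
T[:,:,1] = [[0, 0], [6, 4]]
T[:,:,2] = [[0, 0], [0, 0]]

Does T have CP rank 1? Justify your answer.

If T = a ⊗ b ⊗ c then every fibre of T is a multiple of the corresponding factor, so read the factors off the fibres through the nonzero entry T[2,1,1] = 6.
The mode-1 fibre T[:,1,1] = [0, 6] gives a = [0, 1] (primitive direction); the mode-2 fibre T[2,:,1] = [6, 4] gives b = [3, 2]; then c[k] = T[2,1,k] / (a[2]·b[1]) = [6, 0] / 3 = [2, 0].
Expanding [0, 1] ⊗ [3, 2] ⊗ [2, 0] reproduces all 8 entries of T, so T = [0, 1] ⊗ [3, 2] ⊗ [2, 0] and rank(T) ≤ 1.
Equivalently every frontal slice T[:,:,k] is c[k] times the rank-1 matrix [0, 1] ⊗ [3, 2]. So T has rank 1 (it is nonzero).

Yes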